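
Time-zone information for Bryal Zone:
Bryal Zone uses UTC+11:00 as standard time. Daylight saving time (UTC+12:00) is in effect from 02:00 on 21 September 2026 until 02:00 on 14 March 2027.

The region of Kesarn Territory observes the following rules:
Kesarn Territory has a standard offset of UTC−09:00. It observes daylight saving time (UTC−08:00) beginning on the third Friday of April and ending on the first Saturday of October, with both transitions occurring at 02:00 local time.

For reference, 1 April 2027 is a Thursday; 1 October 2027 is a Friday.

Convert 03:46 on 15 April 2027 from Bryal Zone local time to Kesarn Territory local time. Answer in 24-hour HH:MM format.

07:46

Daylight saving runs 21 September 2026 – 14 March 2027; 15 April 2027 is outside that window, so Bryal Zone is on standard time at UTC+11:00.
03:46 Bryal Zone − 11h = 16:46 UTC (rolling into the previous day, 14 April 2027).
1 April 2027 is a Thursday, so the first Friday is April 2 and the third is April 16.
1 October 2027 is a Friday, so the first Saturday is October 2.
At the standard offset (UTC−09:00), 16:46 UTC − 9h = 07:46 Kesarn Territory standard time.
The standard-time date in Kesarn Territory, 14 April 2027, is outside the daylight-saving period (16 April – 2 October), so Kesarn Territory is on standard time, UTC−09:00.
16:46 UTC − 9h = 07:46 Kesarn Territory.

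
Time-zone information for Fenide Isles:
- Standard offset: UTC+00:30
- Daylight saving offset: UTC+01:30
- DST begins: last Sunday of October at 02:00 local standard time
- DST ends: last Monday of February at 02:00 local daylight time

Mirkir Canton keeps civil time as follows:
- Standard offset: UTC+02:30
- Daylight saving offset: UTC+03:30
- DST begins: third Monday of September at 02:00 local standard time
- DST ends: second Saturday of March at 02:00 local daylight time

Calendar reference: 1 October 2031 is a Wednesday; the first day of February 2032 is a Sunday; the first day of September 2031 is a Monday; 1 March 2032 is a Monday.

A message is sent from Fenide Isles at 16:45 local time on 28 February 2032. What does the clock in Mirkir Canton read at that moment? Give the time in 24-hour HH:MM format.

19:45

1 October 2031 is a Wednesday, so Sundays fall on 5, 12, 19, 26; the last is October 26.
1 February 2032 is a Sunday, so Mondays fall on 2, 9, 16, 23; the last is February 23.
Daylight saving runs 26 October 2031 – 23 February 2032; 28 February 2032 is outside that window, so Fenide Isles is on standard time at UTC+00:30.
16:45 Fenide Isles − 0h30m = 16:15 UTC.
1 September 2031 is a Monday, so the first Monday is September 1 and the third is September 15.
1 March 2032 is a Monday, so the first Saturday is March 6 and the second is March 13.
At the standard offset (UTC+02:30), 16:15 UTC + 2h30m = 18:45 Mirkir Canton standard time.
Daylight saving runs 15 September 2031 – 13 March 2032; the standard-time date in Mirkir Canton, 28 February 2032, is inside that window, so Mirkir Canton is at UTC+03:30.
16:15 UTC + 3h30m = 19:45 Mirkir Canton.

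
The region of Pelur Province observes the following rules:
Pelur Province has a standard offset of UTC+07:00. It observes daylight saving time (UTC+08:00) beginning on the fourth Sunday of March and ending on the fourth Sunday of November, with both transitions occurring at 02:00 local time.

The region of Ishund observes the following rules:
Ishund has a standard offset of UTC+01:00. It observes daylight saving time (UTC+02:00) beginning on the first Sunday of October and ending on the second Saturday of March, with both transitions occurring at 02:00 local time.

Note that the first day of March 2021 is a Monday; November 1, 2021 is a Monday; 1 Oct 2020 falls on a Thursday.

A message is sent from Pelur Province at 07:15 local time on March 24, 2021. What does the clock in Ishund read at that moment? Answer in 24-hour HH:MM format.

01:15

1 March 2021 is a Monday, so the first Sunday is March 7 and the fourth is March 28.
1 November 2021 is a Monday, so the first Sunday is November 7 and the fourth is November 28.
March 24, 2021 does not fall between 28 March and 28 November, so daylight saving is not in effect and Pelur Province is at UTC+07:00.
07:15 Pelur Province − 7h = 00:15 UTC.
1 October 2020 is a Thursday, so the first Sunday is October 4.
1 March 2021 is a Monday, so the first Saturday is March 6 and the second is March 13.
At the standard offset (UTC+01:00), 00:15 UTC + 1h = 01:15 Ishund standard time.
Daylight saving runs 4 October 2020 – 13 March 2021; the standard-time date in Ishund, March 24, 2021, is outside that window, so Ishund is on standard time at UTC+01:00.
00:15 UTC + 1h = 01:15 Ishund.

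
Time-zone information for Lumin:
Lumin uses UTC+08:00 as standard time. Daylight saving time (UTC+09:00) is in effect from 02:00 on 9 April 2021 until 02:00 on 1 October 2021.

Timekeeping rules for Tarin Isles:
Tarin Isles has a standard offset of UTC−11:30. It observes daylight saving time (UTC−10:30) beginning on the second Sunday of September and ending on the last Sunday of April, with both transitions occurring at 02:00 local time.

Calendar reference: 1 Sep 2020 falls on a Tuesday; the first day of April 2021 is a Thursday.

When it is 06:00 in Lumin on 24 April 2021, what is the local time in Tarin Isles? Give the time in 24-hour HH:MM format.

10:30

24 April 2021 falls between 9 April and 1 October, so daylight saving is in effect and Lumin is at UTC+09:00.
06:00 Lumin − 9h = 21:00 UTC (rolling into the previous day, 23 April 2021).
1 September 2020 is a Tuesday, so the first Sunday is September 6 and the second is September 13.
1 April 2021 is a Thursday, so Sundays fall on 4, 11, 18, 25; the last is April 25.
At the standard offset (UTC−11:30), 21:00 UTC − 11h30m = 09:30 Tarin Isles standard time.
The standard-time date in Tarin Isles, 23 April 2021, lies within the daylight-saving period (13 September 2020 – 25 April 2021), so Tarin Isles is on daylight time, UTC−10:30.
21:00 UTC − 10h30m = 10:30 Tarin Isles.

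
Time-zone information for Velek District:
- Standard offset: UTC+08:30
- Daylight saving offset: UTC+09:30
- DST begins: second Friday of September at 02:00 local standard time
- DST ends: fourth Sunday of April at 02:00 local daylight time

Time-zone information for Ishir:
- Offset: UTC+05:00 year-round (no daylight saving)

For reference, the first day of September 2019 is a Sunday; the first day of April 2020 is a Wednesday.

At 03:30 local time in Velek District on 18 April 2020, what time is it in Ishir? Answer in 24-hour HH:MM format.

23:00

1 September 2019 is a Sunday, so the first Friday is September 6 and the second is September 13.
1 April 2020 is a Wednesday, so the first Sunday is April 5 and the fourth is April 26.
18 April 2020 lies within the daylight-saving period (13 September 2019 – 26 April 2020), so Velek District is on daylight time, UTC+09:30.
03:30 Velek District − 9h30m = 18:00 UTC (rolling into the previous day, 17 April 2020).
Ishir has no daylight saving, so its offset is UTC+05:00 year-round.
18:00 UTC + 5h = 23:00 Ishir.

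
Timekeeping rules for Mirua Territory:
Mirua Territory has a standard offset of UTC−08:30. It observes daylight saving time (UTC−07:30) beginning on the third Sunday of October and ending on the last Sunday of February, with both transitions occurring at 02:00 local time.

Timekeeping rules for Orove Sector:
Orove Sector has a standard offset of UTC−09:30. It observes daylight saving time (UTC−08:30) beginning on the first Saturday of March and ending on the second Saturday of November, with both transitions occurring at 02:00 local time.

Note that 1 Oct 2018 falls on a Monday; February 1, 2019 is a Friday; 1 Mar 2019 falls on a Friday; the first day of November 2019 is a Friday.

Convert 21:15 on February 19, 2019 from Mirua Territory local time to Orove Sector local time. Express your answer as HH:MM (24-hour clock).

19:15

1 October 2018 is a Monday, so the first Sunday is October 7 and the third is October 21.
1 February 2019 is a Friday, so Sundays fall on 3, 10, 17, 24; the last is February 24.
Daylight saving runs 21 October 2018 – 24 February 2019; February 19, 2019 is inside that window, so Mirua Territory is at UTC−07:30.
21:15 Mirua Territory + 7h30m = 04:45 UTC (rolling into the next day, 20 February 2019).
1 March 2019 is a Friday, so the first Saturday is March 2.
1 November 2019 is a Friday, so the first Saturday is November 2 and the second is November 9.
At the standard offset (UTC−09:30), 04:45 UTC − 9h30m = 19:15 Orove Sector standard time (rolling into the previous day, 19 February 2019).
The standard-time date in Orove Sector, February 19, 2019, is outside the daylight-saving period (2 March – 9 November), so Orove Sector is on standard time, UTC−09:30.
04:45 UTC − 9h30m = 19:15 Orove Sector (rolling into the previous day, 19 February 2019).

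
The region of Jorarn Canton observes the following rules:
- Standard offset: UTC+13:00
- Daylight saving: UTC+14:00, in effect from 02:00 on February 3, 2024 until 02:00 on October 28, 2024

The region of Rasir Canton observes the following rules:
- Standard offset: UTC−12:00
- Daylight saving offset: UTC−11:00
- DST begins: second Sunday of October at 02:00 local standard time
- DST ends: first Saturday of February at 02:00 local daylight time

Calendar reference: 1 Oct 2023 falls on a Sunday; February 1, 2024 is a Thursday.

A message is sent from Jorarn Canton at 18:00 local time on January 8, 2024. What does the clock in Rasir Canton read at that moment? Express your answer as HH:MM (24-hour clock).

18:00

Daylight saving runs 3 February – 28 October; January 8, 2024 is outside that window, so Jorarn Canton is on standard time at UTC+13:00.
18:00 Jorarn Canton − 13h = 05:00 UTC.
1 October 2023 is a Sunday, so the first Sunday is October 1 and the second is October 8.
1 February 2024 is a Thursday, so the first Saturday is February 3.
At the standard offset (UTC−12:00), 05:00 UTC − 12h = 17:00 Rasir Canton standard time (rolling into the previous day, 7 January 2024).
The standard-time date in Rasir Canton, January 7, 2024, lies within the daylight-saving period (8 October 2023 – 3 February 2024), so Rasir Canton is on daylight time, UTC−11:00.
05:00 UTC − 11h = 18:00 Rasir Canton (rolling into the previous day, 7 January 2024).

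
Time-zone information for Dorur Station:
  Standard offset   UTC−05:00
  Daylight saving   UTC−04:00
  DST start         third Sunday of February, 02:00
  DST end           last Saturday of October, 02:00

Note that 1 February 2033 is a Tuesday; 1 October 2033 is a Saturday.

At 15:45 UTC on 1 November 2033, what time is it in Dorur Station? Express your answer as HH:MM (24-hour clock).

1 February 2033 is a Tuesday, so the first Sunday is February 6 and the third is February 20.
1 October 2033 is a Saturday, so Saturdays fall on 1, 8, 15, 22, 29; the last is October 29.
At the standard offset (UTC−05:00), 15:45 UTC − 5h = 10:45 Dorur Station standard time.
The standard-time date in Dorur Station, 1 November 2033, is outside the daylight-saving period (20 February – 29 October), so Dorur Station is on standard time, UTC−05:00.
15:45 UTC − 5h = 10:45 local.

10:45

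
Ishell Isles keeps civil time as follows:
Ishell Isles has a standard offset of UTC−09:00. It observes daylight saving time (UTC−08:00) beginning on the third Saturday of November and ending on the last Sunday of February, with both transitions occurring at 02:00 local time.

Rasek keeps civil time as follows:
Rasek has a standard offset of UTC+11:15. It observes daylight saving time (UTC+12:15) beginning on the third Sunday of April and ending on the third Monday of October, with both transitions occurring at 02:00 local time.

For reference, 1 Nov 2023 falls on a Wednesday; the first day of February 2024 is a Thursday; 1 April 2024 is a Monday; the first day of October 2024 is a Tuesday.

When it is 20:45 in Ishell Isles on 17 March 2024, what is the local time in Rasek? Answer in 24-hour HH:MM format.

1 November 2023 is a Wednesday, so the first Saturday is November 4 and the third is November 18.
1 February 2024 is a Thursday, so Sundays fall on 4, 11, 18, 25; the last is February 25.
Daylight saving runs 18 November 2023 – 25 February 2024; 17 March 2024 is outside that window, so Ishell Isles is on standard time at UTC−09:00.
20:45 Ishell Isles + 9h = 05:45 UTC (rolling into the next day, 18 March 2024).
1 April 2024 is a Monday, so the first Sunday is April 7 and the third is April 21.
1 October 2024 is a Tuesday, so the first Monday is October 7 and the third is October 21.
At the standard offset (UTC+11:15), 05:45 UTC + 11h15m = 17:00 Rasek standard time.
The standard-time date in Rasek, 18 March 2024, is outside the daylight-saving period (21 April – 21 October), so Rasek is on standard time, UTC+11:15.
05:45 UTC + 11h15m = 17:00 Rasek.

17:00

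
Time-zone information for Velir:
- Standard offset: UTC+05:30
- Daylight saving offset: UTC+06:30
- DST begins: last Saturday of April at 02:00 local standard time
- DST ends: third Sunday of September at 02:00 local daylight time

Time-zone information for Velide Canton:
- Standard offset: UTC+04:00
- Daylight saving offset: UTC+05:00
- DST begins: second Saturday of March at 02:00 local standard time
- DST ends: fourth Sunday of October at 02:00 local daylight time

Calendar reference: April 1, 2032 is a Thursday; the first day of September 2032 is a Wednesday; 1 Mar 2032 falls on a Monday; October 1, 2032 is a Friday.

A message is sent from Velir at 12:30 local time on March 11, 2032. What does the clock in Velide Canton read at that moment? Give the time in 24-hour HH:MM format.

11:00

1 April 2032 is a Thursday, so Saturdays fall on 3, 10, 17, 24; the last is April 24.
1 September 2032 is a Wednesday, so the first Sunday is September 5 and the third is September 19.
Daylight saving runs 24 April – 19 September; March 11, 2032 is outside that window, so Velir is on standard time at UTC+05:30.
12:30 Velir − 5h30m = 07:00 UTC.
1 March 2032 is a Monday, so the first Saturday is March 6 and the second is March 13.
1 October 2032 is a Friday, so the first Sunday is October 3 and the fourth is October 24.
At the standard offset (UTC+04:00), 07:00 UTC + 4h = 11:00 Velide Canton standard time.
Daylight saving runs 13 March – 24 October; the standard-time date in Velide Canton, March 11, 2032, is outside that window, so Velide Canton is on standard time at UTC+04:00.
07:00 UTC + 4h = 11:00 Velide Canton.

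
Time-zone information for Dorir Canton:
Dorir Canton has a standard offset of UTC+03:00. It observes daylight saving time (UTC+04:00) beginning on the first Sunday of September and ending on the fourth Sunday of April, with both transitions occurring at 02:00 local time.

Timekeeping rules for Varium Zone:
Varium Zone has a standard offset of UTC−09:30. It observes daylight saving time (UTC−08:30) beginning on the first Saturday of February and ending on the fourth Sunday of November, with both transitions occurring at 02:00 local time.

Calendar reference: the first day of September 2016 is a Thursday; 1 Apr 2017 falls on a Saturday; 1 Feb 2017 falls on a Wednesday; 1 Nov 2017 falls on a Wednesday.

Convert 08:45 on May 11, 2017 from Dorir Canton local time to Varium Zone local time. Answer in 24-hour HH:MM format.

1 September 2016 is a Thursday, so the first Sunday is September 4.
1 April 2017 is a Saturday, so the first Sunday is April 2 and the fourth is April 23.
May 11, 2017 does not fall between 4 September 2016 and 23 April 2017, so daylight saving is not in effect and Dorir Canton is at UTC+03:00.
08:45 Dorir Canton − 3h = 05:45 UTC.
1 February 2017 is a Wednesday, so the first Saturday is February 4.
1 November 2017 is a Wednesday, so the first Sunday is November 5 and the fourth is November 26.
At the standard offset (UTC−09:30), 05:45 UTC − 9h30m = 20:15 Varium Zone standard time (rolling into the previous day, 10 May 2017).
The standard-time date in Varium Zone, May 10, 2017, falls between 4 February and 26 November, so daylight saving is in effect and Varium Zone is at UTC−08:30.
05:45 UTC − 8h30m = 21:15 Varium Zone (rolling into the previous day, 10 May 2017).

21:15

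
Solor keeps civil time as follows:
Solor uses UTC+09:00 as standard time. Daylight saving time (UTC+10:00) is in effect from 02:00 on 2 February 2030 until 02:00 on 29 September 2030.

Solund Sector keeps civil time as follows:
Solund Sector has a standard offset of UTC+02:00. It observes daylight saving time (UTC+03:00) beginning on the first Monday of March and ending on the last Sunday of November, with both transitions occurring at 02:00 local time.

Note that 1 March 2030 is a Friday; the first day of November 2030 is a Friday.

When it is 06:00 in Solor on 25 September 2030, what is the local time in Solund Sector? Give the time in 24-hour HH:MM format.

23:00

Daylight saving runs 2 February – 29 September; 25 September 2030 is inside that window, so Solor is at UTC+10:00.
06:00 Solor − 10h = 20:00 UTC (rolling into the previous day, 24 September 2030).
1 March 2030 is a Friday, so the first Monday is March 4.
1 November 2030 is a Friday, so Sundays fall on 3, 10, 17, 24; the last is November 24.
At the standard offset (UTC+02:00), 20:00 UTC + 2h = 22:00 Solund Sector standard time.
Daylight saving runs 4 March – 24 November; the standard-time date in Solund Sector, 24 September 2030, is inside that window, so Solund Sector is at UTC+03:00.
20:00 UTC + 3h = 23:00 Solund Sector.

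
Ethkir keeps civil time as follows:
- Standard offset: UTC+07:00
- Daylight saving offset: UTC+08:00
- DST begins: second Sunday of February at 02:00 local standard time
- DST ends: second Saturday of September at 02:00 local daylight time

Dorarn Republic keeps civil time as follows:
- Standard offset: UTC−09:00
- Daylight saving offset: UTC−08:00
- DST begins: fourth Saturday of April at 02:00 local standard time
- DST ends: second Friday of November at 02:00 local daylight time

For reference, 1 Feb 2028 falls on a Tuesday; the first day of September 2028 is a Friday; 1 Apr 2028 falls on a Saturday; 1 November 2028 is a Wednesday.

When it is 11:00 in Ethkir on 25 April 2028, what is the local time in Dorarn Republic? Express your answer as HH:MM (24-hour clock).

1 February 2028 is a Tuesday, so the first Sunday is February 6 and the second is February 13.
1 September 2028 is a Friday, so the first Saturday is September 2 and the second is September 9.
25 April 2028 falls between 13 February and 9 September, so daylight saving is in effect and Ethkir is at UTC+08:00.
11:00 Ethkir − 8h = 03:00 UTC.
1 April 2028 is a Saturday, so the first Saturday is April 1 and the fourth is April 22.
1 November 2028 is a Wednesday, so the first Friday is November 3 and the second is November 10.
At the standard offset (UTC−09:00), 03:00 UTC − 9h = 18:00 Dorarn Republic standard time (rolling into the previous day, 24 April 2028).
The standard-time date in Dorarn Republic, 24 April 2028, lies within the daylight-saving period (22 April – 10 November), so Dorarn Republic is on daylight time, UTC−08:00.
03:00 UTC − 8h = 19:00 Dorarn Republic (rolling into the previous day, 24 April 2028).

19:00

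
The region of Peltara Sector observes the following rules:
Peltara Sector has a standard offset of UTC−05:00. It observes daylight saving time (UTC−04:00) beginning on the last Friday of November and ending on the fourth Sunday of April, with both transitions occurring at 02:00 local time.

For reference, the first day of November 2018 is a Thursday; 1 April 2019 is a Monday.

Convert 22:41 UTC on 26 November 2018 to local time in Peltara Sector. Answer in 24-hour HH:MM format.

17:41

1 November 2018 is a Thursday, so Fridays fall on 2, 9, 16, 23, 30; the last is November 30.
1 April 2019 is a Monday, so the first Sunday is April 7 and the fourth is April 28.
At the standard offset (UTC−05:00), 22:41 UTC − 5h = 17:41 Peltara Sector standard time.
Daylight saving runs 30 November 2018 – 28 April 2019; the standard-time date in Peltara Sector, 26 November 2018, is outside that window, so Peltara Sector is on standard time at UTC−05:00.
22:41 UTC − 5h = 17:41 local.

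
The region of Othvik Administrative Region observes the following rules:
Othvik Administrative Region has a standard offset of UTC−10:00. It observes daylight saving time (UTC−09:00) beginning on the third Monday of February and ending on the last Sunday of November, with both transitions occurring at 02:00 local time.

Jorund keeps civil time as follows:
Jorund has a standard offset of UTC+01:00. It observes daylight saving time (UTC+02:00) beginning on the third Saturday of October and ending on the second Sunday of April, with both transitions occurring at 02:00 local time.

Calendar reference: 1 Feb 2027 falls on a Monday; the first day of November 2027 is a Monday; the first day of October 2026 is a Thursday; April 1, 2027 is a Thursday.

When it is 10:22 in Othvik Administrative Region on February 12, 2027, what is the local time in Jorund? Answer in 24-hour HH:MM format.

22:22

1 February 2027 is a Monday, so the first Monday is February 1 and the third is February 15.
1 November 2027 is a Monday, so Sundays fall on 7, 14, 21, 28; the last is November 28.
February 12, 2027 is outside the daylight-saving period (15 February – 28 November), so Othvik Administrative Region is on standard time, UTC−10:00.
10:22 Othvik Administrative Region + 10h = 20:22 UTC.
1 October 2026 is a Thursday, so the first Saturday is October 3 and the third is October 17.
1 April 2027 is a Thursday, so the first Sunday is April 4 and the second is April 11.
At the standard offset (UTC+01:00), 20:22 UTC + 1h = 21:22 Jorund standard time.
The standard-time date in Jorund, February 12, 2027, falls between 17 October 2026 and 11 April 2027, so daylight saving is in effect and Jorund is at UTC+02:00.
20:22 UTC + 2h = 22:22 Jorund.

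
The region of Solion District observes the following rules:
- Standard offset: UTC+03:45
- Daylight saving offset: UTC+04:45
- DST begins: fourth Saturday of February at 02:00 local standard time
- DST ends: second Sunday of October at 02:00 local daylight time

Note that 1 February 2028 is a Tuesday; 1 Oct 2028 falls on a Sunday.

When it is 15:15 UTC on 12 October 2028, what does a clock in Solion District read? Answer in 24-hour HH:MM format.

19:00

1 February 2028 is a Tuesday, so the first Saturday is February 5 and the fourth is February 26.
1 October 2028 is a Sunday, so the first Sunday is October 1 and the second is October 8.
At the standard offset (UTC+03:45), 15:15 UTC + 3h45m = 19:00 Solion District standard time.
The standard-time date in Solion District, 12 October 2028, is outside the daylight-saving period (26 February – 8 October), so Solion District is on standard time, UTC+03:45.
15:15 UTC + 3h45m = 19:00 local.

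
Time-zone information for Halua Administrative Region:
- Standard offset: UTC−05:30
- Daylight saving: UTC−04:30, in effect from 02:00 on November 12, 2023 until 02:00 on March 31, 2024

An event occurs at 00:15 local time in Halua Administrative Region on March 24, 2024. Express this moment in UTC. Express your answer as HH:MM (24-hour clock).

March 24, 2024 lies within the daylight-saving period (12 November 2023 – 31 March 2024), so Halua Administrative Region is on daylight time, UTC−04:30.
00:15 local + 4h30m = 04:45 UTC.

04:45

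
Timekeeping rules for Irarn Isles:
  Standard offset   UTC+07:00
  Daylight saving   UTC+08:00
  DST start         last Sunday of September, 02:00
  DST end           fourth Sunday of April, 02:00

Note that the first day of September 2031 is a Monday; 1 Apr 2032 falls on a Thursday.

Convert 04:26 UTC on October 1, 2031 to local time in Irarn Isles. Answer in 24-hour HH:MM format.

1 September 2031 is a Monday, so Sundays fall on 7, 14, 21, 28; the last is September 28.
1 April 2032 is a Thursday, so the first Sunday is April 4 and the fourth is April 25.
At the standard offset (UTC+07:00), 04:26 UTC + 7h = 11:26 Irarn Isles standard time.
Daylight saving runs 28 September 2031 – 25 April 2032; the standard-time date in Irarn Isles, October 1, 2031, is inside that window, so Irarn Isles is at UTC+08:00.
04:26 UTC + 8h = 12:26 local.

12:26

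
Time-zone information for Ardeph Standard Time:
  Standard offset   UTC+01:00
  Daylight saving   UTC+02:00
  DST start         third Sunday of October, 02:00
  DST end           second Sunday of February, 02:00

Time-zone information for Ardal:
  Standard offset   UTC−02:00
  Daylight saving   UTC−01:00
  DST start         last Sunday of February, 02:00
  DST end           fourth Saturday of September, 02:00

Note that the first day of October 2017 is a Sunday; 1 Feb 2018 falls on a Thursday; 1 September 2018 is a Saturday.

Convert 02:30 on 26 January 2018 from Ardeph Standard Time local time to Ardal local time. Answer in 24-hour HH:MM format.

1 October 2017 is a Sunday, so the first Sunday is October 1 and the third is October 15.
1 February 2018 is a Thursday, so the first Sunday is February 4 and the second is February 11.
Daylight saving runs 15 October 2017 – 11 February 2018; 26 January 2018 is inside that window, so Ardeph Standard Time is at UTC+02:00.
02:30 Ardeph Standard Time − 2h = 00:30 UTC.
1 February 2018 is a Thursday, so Sundays fall on 4, 11, 18, 25; the last is February 25.
1 September 2018 is a Saturday, so the first Saturday is September 1 and the fourth is September 22.
At the standard offset (UTC−02:00), 00:30 UTC − 2h = 22:30 Ardal standard time (rolling into the previous day, 25 January 2018).
The standard-time date in Ardal, 25 January 2018, does not fall between 25 February and 22 September, so daylight saving is not in effect and Ardal is at UTC−02:00.
00:30 UTC − 2h = 22:30 Ardal (rolling into the previous day, 25 January 2018).

22:30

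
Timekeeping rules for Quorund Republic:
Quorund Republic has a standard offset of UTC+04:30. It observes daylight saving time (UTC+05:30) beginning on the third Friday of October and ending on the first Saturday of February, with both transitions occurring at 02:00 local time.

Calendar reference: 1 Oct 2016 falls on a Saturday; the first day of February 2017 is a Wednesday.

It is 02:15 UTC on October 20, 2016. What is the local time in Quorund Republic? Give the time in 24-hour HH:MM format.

1 October 2016 is a Saturday, so the first Friday is October 7 and the third is October 21.
1 February 2017 is a Wednesday, so the first Saturday is February 4.
At the standard offset (UTC+04:30), 02:15 UTC + 4h30m = 06:45 Quorund Republic standard time.
The standard-time date in Quorund Republic, October 20, 2016, does not fall between 21 October 2016 and 4 February 2017, so daylight saving is not in effect and Quorund Republic is at UTC+04:30.
02:15 UTC + 4h30m = 06:45 local.

06:45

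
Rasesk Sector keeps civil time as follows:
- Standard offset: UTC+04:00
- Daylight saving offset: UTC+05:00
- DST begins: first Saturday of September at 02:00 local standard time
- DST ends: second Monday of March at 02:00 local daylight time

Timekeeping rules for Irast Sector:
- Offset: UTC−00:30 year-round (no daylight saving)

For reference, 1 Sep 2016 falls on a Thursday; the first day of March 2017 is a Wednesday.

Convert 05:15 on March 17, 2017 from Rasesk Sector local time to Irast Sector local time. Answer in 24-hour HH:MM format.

00:45

1 September 2016 is a Thursday, so the first Saturday is September 3.
1 March 2017 is a Wednesday, so the first Monday is March 6 and the second is March 13.
Daylight saving runs 3 September 2016 – 13 March 2017; March 17, 2017 is outside that window, so Rasesk Sector is on standard time at UTC+04:00.
05:15 Rasesk Sector − 4h = 01:15 UTC.
Irast Sector has no daylight saving, so its offset is UTC−00:30 year-round.
01:15 UTC − 0h30m = 00:45 Irast Sector.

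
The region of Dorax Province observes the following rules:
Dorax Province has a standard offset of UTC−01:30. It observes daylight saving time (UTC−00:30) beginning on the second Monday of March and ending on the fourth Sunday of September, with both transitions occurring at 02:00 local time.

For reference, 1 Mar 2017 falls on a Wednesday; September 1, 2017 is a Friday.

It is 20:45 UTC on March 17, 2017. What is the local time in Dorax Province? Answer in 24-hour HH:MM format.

1 March 2017 is a Wednesday, so the first Monday is March 6 and the second is March 13.
1 September 2017 is a Friday, so the first Sunday is September 3 and the fourth is September 24.
At the standard offset (UTC−01:30), 20:45 UTC − 1h30m = 19:15 Dorax Province standard time.
The standard-time date in Dorax Province, March 17, 2017, lies within the daylight-saving period (13 March – 24 September), so Dorax Province is on daylight time, UTC−00:30.
20:45 UTC − 0h30m = 20:15 local.

20:15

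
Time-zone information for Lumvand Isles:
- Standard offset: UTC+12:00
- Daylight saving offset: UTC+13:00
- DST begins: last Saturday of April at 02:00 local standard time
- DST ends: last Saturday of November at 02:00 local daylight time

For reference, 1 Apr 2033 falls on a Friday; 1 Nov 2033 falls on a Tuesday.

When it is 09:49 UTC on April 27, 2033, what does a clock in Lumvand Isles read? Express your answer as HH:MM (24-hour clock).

1 April 2033 is a Friday, so Saturdays fall on 2, 9, 16, 23, 30; the last is April 30.
1 November 2033 is a Tuesday, so Saturdays fall on 5, 12, 19, 26; the last is November 26.
At the standard offset (UTC+12:00), 09:49 UTC + 12h = 21:49 Lumvand Isles standard time.
The standard-time date in Lumvand Isles, April 27, 2033, does not fall between 30 April and 26 November, so daylight saving is not in effect and Lumvand Isles is at UTC+12:00.
09:49 UTC + 12h = 21:49 local.

21:49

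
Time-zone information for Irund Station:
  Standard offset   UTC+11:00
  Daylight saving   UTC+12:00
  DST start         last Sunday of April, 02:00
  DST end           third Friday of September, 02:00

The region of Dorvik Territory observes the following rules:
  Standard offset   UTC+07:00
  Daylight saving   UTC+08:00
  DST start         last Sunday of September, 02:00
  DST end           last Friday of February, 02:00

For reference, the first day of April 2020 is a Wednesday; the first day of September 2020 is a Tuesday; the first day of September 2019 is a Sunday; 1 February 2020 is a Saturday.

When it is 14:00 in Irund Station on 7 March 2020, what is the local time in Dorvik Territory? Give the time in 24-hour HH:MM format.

1 April 2020 is a Wednesday, so Sundays fall on 5, 12, 19, 26; the last is April 26.
1 September 2020 is a Tuesday, so the first Friday is September 4 and the third is September 18.
7 March 2020 does not fall between 26 April and 18 September, so daylight saving is not in effect and Irund Station is at UTC+11:00.
14:00 Irund Station − 11h = 03:00 UTC.
1 September 2019 is a Sunday, so Sundays fall on 1, 8, 15, 22, 29; the last is September 29.
1 February 2020 is a Saturday, so Fridays fall on 7, 14, 21, 28; the last is February 28.
At the standard offset (UTC+07:00), 03:00 UTC + 7h = 10:00 Dorvik Territory standard time.
Daylight saving runs 29 September 2019 – 28 February 2020; the standard-time date in Dorvik Territory, 7 March 2020, is outside that window, so Dorvik Territory is on standard time at UTC+07:00.
03:00 UTC + 7h = 10:00 Dorvik Territory.

10:00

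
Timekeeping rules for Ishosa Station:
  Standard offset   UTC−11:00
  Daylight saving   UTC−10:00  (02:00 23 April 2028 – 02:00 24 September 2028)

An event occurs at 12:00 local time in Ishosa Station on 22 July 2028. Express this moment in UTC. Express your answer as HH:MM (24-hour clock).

22:00

22 July 2028 lies within the daylight-saving period (23 April – 24 September), so Ishosa Station is on daylight time, UTC−10:00.
12:00 local + 10h = 22:00 UTC.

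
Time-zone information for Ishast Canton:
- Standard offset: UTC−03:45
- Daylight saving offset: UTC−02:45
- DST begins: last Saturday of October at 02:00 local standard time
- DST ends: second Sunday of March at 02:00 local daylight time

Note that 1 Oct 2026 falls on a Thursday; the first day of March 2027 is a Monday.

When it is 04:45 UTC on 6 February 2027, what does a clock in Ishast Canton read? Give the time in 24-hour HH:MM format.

02:00

1 October 2026 is a Thursday, so Saturdays fall on 3, 10, 17, 24, 31; the last is October 31.
1 March 2027 is a Monday, so the first Sunday is March 7 and the second is March 14.
At the standard offset (UTC−03:45), 04:45 UTC − 3h45m = 01:00 Ishast Canton standard time.
Daylight saving runs 31 October 2026 – 14 March 2027; the standard-time date in Ishast Canton, 6 February 2027, is inside that window, so Ishast Canton is at UTC−02:45.
04:45 UTC − 2h45m = 02:00 local.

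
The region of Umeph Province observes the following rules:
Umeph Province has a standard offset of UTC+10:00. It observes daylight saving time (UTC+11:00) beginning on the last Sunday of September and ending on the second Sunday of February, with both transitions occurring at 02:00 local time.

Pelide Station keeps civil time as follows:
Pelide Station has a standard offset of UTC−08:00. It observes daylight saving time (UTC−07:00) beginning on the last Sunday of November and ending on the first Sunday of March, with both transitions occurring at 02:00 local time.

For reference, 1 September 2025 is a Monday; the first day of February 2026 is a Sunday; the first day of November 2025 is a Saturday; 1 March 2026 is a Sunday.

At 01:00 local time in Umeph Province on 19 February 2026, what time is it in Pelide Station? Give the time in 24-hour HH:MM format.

08:00

1 September 2025 is a Monday, so Sundays fall on 7, 14, 21, 28; the last is September 28.
1 February 2026 is a Sunday, so the first Sunday is February 1 and the second is February 8.
19 February 2026 is outside the daylight-saving period (28 September 2025 – 8 February 2026), so Umeph Province is on standard time, UTC+10:00.
01:00 Umeph Province − 10h = 15:00 UTC (rolling into the previous day, 18 February 2026).
1 November 2025 is a Saturday, so Sundays fall on 2, 9, 16, 23, 30; the last is November 30.
1 March 2026 is a Sunday, so the first Sunday is March 1.
At the standard offset (UTC−08:00), 15:00 UTC − 8h = 07:00 Pelide Station standard time.
The standard-time date in Pelide Station, 18 February 2026, lies within the daylight-saving period (30 November 2025 – 1 March 2026), so Pelide Station is on daylight time, UTC−07:00.
15:00 UTC − 7h = 08:00 Pelide Station.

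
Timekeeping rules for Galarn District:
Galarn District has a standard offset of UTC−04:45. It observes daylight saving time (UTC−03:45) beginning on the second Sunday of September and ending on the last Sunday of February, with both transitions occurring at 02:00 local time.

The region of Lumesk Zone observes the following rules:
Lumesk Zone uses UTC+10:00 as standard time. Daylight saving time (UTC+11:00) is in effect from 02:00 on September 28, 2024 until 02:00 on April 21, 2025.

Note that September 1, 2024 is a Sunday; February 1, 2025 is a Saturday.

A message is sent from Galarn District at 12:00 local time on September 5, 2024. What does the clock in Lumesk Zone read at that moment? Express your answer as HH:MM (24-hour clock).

02:45

1 September 2024 is a Sunday, so the first Sunday is September 1 and the second is September 8.
1 February 2025 is a Saturday, so Sundays fall on 2, 9, 16, 23; the last is February 23.
Daylight saving runs 8 September 2024 – 23 February 2025; September 5, 2024 is outside that window, so Galarn District is on standard time at UTC−04:45.
12:00 Galarn District + 4h45m = 16:45 UTC.
At the standard offset (UTC+10:00), 16:45 UTC + 10h = 02:45 Lumesk Zone standard time (rolling into the next day, 6 September 2024).
The standard-time date in Lumesk Zone, September 6, 2024, is outside the daylight-saving period (28 September 2024 – 21 April 2025), so Lumesk Zone is on standard time, UTC+10:00.
16:45 UTC + 10h = 02:45 Lumesk Zone (rolling into the next day, 6 September 2024).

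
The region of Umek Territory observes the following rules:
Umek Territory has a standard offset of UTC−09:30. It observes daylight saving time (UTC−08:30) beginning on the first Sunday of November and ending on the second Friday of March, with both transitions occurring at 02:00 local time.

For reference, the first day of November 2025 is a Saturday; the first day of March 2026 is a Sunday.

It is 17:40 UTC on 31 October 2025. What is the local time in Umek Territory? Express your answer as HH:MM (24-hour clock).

1 November 2025 is a Saturday, so the first Sunday is November 2.
1 March 2026 is a Sunday, so the first Friday is March 6 and the second is March 13.
At the standard offset (UTC−09:30), 17:40 UTC − 9h30m = 08:10 Umek Territory standard time.
Daylight saving runs 2 November 2025 – 13 March 2026; the standard-time date in Umek Territory, 31 October 2025, is outside that window, so Umek Territory is on standard time at UTC−09:30.
17:40 UTC − 9h30m = 08:10 local.

08:10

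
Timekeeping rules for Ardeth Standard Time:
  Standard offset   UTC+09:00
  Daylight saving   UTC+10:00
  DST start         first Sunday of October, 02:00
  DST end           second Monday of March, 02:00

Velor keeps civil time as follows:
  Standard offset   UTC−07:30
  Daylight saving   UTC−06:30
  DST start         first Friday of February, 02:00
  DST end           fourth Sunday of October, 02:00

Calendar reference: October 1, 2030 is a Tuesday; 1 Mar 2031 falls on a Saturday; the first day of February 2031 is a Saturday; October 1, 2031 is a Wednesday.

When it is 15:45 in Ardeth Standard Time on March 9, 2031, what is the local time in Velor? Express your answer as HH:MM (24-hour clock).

1 October 2030 is a Tuesday, so the first Sunday is October 6.
1 March 2031 is a Saturday, so the first Monday is March 3 and the second is March 10.
March 9, 2031 falls between 6 October 2030 and 10 March 2031, so daylight saving is in effect and Ardeth Standard Time is at UTC+10:00.
15:45 Ardeth Standard Time − 10h = 05:45 UTC.
1 February 2031 is a Saturday, so the first Friday is February 7.
1 October 2031 is a Wednesday, so the first Sunday is October 5 and the fourth is October 26.
At the standard offset (UTC−07:30), 05:45 UTC − 7h30m = 22:15 Velor standard time (rolling into the previous day, 8 March 2031).
The standard-time date in Velor, March 8, 2031, falls between 7 February and 26 October, so daylight saving is in effect and Velor is at UTC−06:30.
05:45 UTC − 6h30m = 23:15 Velor (rolling into the previous day, 8 March 2031).

23:15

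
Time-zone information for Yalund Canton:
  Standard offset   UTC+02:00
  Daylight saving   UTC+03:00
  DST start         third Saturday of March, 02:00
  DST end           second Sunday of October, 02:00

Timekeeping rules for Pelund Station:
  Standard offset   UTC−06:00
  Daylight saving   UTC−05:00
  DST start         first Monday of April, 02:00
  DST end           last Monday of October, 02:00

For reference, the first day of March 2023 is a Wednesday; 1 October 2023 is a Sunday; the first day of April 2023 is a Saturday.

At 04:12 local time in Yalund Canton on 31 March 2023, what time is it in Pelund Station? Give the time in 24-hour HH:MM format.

19:12

1 March 2023 is a Wednesday, so the first Saturday is March 4 and the third is March 18.
1 October 2023 is a Sunday, so the first Sunday is October 1 and the second is October 8.
31 March 2023 falls between 18 March and 8 October, so daylight saving is in effect and Yalund Canton is at UTC+03:00.
04:12 Yalund Canton − 3h = 01:12 UTC.
1 April 2023 is a Saturday, so the first Monday is April 3.
1 October 2023 is a Sunday, so Mondays fall on 2, 9, 16, 23, 30; the last is October 30.
At the standard offset (UTC−06:00), 01:12 UTC − 6h = 19:12 Pelund Station standard time (rolling into the previous day, 30 March 2023).
Daylight saving runs 3 April – 30 October; the standard-time date in Pelund Station, 30 March 2023, is outside that window, so Pelund Station is on standard time at UTC−06:00.
01:12 UTC − 6h = 19:12 Pelund Station (rolling into the previous day, 30 March 2023).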